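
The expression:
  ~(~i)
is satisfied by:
  {i: True}


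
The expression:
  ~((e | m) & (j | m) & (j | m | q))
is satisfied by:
  {e: False, m: False, j: False}
  {j: True, e: False, m: False}
  {e: True, j: False, m: False}


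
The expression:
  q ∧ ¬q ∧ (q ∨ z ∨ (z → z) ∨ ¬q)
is never true.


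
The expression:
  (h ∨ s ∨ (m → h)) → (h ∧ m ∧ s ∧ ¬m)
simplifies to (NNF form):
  m ∧ ¬h ∧ ¬s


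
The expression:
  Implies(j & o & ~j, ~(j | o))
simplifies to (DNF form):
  True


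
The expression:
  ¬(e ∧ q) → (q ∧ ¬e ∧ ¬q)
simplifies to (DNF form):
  e ∧ q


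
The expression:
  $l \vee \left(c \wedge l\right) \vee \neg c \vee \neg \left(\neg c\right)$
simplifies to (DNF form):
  $\text{True}$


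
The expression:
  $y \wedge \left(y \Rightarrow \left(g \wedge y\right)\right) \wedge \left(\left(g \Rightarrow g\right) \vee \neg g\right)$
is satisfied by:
  {g: True, y: True}


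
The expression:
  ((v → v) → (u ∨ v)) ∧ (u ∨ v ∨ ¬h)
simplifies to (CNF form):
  u ∨ v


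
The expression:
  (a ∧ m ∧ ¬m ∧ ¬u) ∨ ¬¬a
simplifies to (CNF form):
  a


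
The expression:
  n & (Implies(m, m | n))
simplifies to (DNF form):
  n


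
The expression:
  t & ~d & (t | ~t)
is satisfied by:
  {t: True, d: False}


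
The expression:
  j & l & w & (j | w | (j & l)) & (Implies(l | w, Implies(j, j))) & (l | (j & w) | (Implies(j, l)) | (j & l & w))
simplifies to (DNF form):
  j & l & w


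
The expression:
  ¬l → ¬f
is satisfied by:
  {l: True, f: False}
  {f: False, l: False}
  {f: True, l: True}


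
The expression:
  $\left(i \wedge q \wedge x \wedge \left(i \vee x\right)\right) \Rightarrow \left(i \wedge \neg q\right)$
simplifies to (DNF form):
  $\neg i \vee \neg q \vee \neg x$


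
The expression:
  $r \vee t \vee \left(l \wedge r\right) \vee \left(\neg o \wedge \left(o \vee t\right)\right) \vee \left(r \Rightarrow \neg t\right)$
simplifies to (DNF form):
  $\text{True}$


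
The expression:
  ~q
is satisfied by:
  {q: False}


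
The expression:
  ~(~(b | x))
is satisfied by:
  {b: True, x: True}
  {b: True, x: False}
  {x: True, b: False}


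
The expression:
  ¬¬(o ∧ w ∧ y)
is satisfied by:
  {o: True, w: True, y: True}


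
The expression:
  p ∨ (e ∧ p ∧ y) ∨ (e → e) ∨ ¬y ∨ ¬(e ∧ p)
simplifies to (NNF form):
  True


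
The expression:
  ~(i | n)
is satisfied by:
  {n: False, i: False}


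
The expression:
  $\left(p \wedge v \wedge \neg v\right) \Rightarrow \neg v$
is always true.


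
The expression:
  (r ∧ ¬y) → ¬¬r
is always true.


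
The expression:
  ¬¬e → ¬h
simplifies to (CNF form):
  ¬e ∨ ¬h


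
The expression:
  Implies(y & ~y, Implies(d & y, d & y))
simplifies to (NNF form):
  True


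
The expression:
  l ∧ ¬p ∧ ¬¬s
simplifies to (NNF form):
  l ∧ s ∧ ¬p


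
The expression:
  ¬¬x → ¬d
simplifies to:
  ¬d ∨ ¬x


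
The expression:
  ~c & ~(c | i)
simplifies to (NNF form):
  ~c & ~i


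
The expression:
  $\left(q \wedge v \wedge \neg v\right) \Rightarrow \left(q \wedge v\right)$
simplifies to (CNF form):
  $\text{True}$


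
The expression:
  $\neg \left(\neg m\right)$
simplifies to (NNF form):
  $m$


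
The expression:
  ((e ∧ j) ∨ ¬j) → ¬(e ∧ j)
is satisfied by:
  {e: False, j: False}
  {j: True, e: False}
  {e: True, j: False}


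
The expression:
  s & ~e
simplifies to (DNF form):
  s & ~e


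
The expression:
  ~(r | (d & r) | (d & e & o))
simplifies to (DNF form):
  (~d & ~r) | (~e & ~r) | (~o & ~r)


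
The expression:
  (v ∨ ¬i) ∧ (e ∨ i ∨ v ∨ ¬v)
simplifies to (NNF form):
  v ∨ ¬i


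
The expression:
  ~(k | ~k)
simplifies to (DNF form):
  False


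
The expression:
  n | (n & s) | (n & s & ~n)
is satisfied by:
  {n: True}


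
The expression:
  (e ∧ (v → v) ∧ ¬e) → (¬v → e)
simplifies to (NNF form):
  True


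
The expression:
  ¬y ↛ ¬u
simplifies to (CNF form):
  u ∧ ¬y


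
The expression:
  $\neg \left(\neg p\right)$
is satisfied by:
  {p: True}


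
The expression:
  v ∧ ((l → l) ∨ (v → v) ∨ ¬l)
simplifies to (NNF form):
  v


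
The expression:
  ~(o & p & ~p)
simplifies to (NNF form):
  True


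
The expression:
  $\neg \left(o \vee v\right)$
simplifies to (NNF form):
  $\neg o \wedge \neg v$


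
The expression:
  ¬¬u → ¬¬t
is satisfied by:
  {t: True, u: False}
  {u: False, t: False}
  {u: True, t: True}


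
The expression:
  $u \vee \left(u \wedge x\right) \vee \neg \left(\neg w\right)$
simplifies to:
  $u \vee w$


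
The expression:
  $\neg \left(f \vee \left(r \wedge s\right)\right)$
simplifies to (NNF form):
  $\neg f \wedge \left(\neg r \vee \neg s\right)$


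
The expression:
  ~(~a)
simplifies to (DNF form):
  a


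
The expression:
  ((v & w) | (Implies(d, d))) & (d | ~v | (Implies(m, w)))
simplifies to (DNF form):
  d | w | ~m | ~v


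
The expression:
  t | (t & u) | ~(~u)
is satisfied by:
  {t: True, u: True}
  {t: True, u: False}
  {u: True, t: False}


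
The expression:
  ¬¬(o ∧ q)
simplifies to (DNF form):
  o ∧ q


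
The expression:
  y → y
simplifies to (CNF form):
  True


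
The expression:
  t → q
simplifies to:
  q ∨ ¬t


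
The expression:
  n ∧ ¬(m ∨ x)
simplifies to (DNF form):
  n ∧ ¬m ∧ ¬x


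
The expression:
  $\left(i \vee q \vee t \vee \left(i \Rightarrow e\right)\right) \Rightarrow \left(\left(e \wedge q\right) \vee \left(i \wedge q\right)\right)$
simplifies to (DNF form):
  $\left(e \wedge q\right) \vee \left(i \wedge q\right)$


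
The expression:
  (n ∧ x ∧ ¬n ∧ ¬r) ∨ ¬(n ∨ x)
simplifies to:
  ¬n ∧ ¬x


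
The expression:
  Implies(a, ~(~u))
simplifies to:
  u | ~a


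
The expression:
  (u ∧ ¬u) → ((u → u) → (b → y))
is always true.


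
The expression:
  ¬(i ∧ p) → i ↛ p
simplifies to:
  i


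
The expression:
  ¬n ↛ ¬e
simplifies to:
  e ∧ ¬n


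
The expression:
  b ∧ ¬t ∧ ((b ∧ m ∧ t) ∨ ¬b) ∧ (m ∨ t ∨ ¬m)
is never true.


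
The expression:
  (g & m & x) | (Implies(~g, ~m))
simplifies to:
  g | ~m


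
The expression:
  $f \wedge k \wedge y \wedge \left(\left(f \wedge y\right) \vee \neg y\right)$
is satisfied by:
  {f: True, y: True, k: True}


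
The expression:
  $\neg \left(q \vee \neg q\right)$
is never true.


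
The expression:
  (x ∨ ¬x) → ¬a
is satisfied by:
  {a: False}


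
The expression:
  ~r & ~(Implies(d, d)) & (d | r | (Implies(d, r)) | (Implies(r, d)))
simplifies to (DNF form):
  False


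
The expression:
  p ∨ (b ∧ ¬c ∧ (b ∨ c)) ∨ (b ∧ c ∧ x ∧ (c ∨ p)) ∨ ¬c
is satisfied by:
  {x: True, p: True, b: True, c: False}
  {x: True, p: True, b: False, c: False}
  {p: True, b: True, c: False, x: False}
  {p: True, b: False, c: False, x: False}
  {x: True, b: True, c: False, p: False}
  {x: True, b: False, c: False, p: False}
  {b: True, x: False, c: False, p: False}
  {b: False, x: False, c: False, p: False}
  {x: True, p: True, c: True, b: True}
  {x: True, p: True, c: True, b: False}
  {p: True, c: True, b: True, x: False}
  {p: True, c: True, b: False, x: False}
  {x: True, c: True, b: True, p: False}


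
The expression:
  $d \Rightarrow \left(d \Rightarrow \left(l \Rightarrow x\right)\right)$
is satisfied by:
  {x: True, l: False, d: False}
  {l: False, d: False, x: False}
  {x: True, d: True, l: False}
  {d: True, l: False, x: False}
  {x: True, l: True, d: False}
  {l: True, x: False, d: False}
  {x: True, d: True, l: True}


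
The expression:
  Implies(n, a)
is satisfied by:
  {a: True, n: False}
  {n: False, a: False}
  {n: True, a: True}


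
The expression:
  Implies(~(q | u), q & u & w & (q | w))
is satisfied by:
  {q: True, u: True}
  {q: True, u: False}
  {u: True, q: False}


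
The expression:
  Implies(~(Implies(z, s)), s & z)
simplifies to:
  s | ~z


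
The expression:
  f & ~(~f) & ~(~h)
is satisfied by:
  {h: True, f: True}


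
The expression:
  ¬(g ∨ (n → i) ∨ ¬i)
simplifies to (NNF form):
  False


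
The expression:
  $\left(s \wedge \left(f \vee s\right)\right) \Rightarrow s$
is always true.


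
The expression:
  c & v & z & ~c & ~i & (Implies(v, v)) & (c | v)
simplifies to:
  False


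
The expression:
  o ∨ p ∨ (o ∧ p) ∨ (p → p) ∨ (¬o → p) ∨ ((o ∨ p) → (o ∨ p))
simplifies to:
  True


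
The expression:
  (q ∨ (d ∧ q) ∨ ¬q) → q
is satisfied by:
  {q: True}


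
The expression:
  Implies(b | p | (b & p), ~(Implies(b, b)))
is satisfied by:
  {p: False, b: False}


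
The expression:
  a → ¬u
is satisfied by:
  {u: False, a: False}
  {a: True, u: False}
  {u: True, a: False}


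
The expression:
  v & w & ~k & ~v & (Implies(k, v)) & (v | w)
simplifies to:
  False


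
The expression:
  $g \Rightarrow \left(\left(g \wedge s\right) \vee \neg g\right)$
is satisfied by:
  {s: True, g: False}
  {g: False, s: False}
  {g: True, s: True}


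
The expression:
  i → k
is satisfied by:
  {k: True, i: False}
  {i: False, k: False}
  {i: True, k: True}


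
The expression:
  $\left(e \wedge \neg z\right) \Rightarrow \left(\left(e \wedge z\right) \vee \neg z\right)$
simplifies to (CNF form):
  $\text{True}$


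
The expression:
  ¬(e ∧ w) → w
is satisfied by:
  {w: True}


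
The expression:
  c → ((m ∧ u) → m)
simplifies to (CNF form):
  True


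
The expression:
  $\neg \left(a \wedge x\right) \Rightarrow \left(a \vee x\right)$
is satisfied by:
  {a: True, x: True}
  {a: True, x: False}
  {x: True, a: False}


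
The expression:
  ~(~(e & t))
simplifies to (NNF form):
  e & t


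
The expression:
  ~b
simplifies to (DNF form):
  ~b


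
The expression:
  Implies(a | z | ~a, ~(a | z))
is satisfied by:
  {z: False, a: False}


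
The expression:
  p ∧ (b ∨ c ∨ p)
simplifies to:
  p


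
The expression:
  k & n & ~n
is never true.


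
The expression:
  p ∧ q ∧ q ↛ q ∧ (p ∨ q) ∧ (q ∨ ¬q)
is never true.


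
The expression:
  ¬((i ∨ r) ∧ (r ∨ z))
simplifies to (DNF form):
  (¬i ∧ ¬r) ∨ (¬r ∧ ¬z)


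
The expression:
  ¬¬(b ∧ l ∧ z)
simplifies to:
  b ∧ l ∧ z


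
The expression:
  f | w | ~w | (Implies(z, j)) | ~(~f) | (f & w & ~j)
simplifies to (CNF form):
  True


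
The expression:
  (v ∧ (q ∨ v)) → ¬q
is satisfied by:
  {v: False, q: False}
  {q: True, v: False}
  {v: True, q: False}


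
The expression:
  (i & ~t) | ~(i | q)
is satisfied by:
  {q: False, t: False, i: False}
  {i: True, q: False, t: False}
  {t: True, q: False, i: False}
  {i: True, q: True, t: False}


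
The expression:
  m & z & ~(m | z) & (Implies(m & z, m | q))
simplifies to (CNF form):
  False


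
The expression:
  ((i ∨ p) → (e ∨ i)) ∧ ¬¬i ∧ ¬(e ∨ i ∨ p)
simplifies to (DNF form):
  False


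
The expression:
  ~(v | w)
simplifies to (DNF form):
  ~v & ~w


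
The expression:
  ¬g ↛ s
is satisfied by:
  {s: True, g: False}
  {g: False, s: False}
  {g: True, s: True}


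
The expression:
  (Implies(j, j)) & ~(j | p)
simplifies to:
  ~j & ~p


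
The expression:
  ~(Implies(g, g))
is never true.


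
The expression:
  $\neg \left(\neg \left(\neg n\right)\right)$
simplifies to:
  $\neg n$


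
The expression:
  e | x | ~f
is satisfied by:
  {x: True, e: True, f: False}
  {x: True, e: False, f: False}
  {e: True, x: False, f: False}
  {x: False, e: False, f: False}
  {f: True, x: True, e: True}
  {f: True, x: True, e: False}
  {f: True, e: True, x: False}


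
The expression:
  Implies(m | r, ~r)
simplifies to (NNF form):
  ~r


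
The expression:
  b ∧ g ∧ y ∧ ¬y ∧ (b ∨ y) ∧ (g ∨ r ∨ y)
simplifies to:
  False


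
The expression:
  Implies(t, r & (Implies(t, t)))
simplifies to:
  r | ~t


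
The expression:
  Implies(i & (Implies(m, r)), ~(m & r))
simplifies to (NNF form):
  ~i | ~m | ~r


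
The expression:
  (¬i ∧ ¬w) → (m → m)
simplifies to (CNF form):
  True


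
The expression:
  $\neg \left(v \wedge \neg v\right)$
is always true.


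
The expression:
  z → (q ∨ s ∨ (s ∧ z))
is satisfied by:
  {q: True, s: True, z: False}
  {q: True, s: False, z: False}
  {s: True, q: False, z: False}
  {q: False, s: False, z: False}
  {q: True, z: True, s: True}
  {q: True, z: True, s: False}
  {z: True, s: True, q: False}


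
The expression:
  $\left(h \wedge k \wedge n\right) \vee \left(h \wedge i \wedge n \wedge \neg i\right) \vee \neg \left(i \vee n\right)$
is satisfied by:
  {k: True, h: True, n: False, i: False}
  {k: True, h: False, n: False, i: False}
  {h: True, i: False, k: False, n: False}
  {i: False, h: False, k: False, n: False}
  {n: True, k: True, h: True, i: False}
  {n: True, i: True, k: True, h: True}


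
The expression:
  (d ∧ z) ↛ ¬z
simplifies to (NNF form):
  d ∧ z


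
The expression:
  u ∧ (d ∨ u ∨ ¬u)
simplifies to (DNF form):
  u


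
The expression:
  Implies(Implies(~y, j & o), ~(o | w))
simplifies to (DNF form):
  (~j & ~y) | (~o & ~w) | (~o & ~y)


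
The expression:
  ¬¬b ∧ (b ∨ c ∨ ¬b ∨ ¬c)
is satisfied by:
  {b: True}


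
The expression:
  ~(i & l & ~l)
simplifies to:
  True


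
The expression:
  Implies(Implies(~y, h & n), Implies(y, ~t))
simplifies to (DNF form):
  ~t | ~y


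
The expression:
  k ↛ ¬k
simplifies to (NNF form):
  k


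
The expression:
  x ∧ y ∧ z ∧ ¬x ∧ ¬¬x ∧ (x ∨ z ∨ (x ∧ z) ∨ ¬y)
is never true.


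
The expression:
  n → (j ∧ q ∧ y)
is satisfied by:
  {y: True, q: True, j: True, n: False}
  {y: True, q: True, j: False, n: False}
  {y: True, j: True, q: False, n: False}
  {y: True, j: False, q: False, n: False}
  {q: True, j: True, y: False, n: False}
  {q: True, y: False, j: False, n: False}
  {q: False, j: True, y: False, n: False}
  {q: False, y: False, j: False, n: False}
  {y: True, n: True, q: True, j: True}


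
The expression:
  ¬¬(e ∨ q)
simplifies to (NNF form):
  e ∨ q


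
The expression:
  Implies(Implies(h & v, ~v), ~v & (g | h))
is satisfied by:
  {h: True, g: True, v: False}
  {h: True, g: False, v: False}
  {h: True, v: True, g: True}
  {h: True, v: True, g: False}
  {g: True, v: False, h: False}


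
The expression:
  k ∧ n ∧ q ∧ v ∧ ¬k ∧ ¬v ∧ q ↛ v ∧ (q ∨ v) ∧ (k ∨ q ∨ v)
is never true.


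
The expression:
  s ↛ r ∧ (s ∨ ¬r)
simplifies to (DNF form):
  s ∧ ¬r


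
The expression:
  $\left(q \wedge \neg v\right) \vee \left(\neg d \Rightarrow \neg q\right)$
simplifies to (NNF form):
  $d \vee \neg q \vee \neg v$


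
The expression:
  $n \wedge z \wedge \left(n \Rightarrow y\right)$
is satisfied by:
  {z: True, y: True, n: True}


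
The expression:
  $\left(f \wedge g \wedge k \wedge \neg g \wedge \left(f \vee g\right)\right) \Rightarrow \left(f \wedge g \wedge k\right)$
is always true.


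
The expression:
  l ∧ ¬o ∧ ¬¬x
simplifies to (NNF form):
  l ∧ x ∧ ¬o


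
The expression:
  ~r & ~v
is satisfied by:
  {v: False, r: False}


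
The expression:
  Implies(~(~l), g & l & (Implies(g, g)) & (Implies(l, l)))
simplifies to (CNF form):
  g | ~l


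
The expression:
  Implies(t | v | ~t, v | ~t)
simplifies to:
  v | ~t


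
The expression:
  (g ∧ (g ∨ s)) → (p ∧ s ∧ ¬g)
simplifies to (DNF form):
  ¬g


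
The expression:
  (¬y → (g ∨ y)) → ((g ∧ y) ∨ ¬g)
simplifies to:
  y ∨ ¬g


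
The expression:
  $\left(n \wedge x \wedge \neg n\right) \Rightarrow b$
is always true.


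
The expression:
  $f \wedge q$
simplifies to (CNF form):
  $f \wedge q$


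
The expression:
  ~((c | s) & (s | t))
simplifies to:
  ~s & (~c | ~t)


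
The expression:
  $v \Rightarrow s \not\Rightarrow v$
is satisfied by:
  {v: False}


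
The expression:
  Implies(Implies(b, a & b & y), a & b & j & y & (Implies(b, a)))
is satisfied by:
  {b: True, j: True, y: False, a: False}
  {b: True, j: False, y: False, a: False}
  {b: True, a: True, j: True, y: False}
  {b: True, a: True, j: False, y: False}
  {b: True, y: True, j: True, a: False}
  {b: True, y: True, j: False, a: False}
  {b: True, y: True, a: True, j: True}


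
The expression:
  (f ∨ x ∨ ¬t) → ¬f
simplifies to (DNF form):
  ¬f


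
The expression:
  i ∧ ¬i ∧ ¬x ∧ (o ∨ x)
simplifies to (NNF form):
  False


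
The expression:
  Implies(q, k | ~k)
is always true.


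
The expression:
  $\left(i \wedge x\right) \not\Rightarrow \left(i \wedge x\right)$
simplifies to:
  $\text{False}$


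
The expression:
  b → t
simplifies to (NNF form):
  t ∨ ¬b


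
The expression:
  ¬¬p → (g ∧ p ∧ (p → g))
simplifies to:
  g ∨ ¬p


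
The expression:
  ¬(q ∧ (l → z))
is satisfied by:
  {l: True, q: False, z: False}
  {l: False, q: False, z: False}
  {z: True, l: True, q: False}
  {z: True, l: False, q: False}
  {q: True, l: True, z: False}


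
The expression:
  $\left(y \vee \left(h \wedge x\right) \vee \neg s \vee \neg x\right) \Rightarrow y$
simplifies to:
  $y \vee \left(s \wedge x \wedge \neg h\right)$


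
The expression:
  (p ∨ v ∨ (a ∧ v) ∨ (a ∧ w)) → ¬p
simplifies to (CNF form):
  ¬p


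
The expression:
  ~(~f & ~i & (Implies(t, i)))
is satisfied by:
  {i: True, t: True, f: True}
  {i: True, t: True, f: False}
  {i: True, f: True, t: False}
  {i: True, f: False, t: False}
  {t: True, f: True, i: False}
  {t: True, f: False, i: False}
  {f: True, t: False, i: False}


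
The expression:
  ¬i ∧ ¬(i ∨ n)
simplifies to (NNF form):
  ¬i ∧ ¬n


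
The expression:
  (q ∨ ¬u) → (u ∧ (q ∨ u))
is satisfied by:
  {u: True}


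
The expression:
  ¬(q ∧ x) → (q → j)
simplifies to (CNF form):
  j ∨ x ∨ ¬q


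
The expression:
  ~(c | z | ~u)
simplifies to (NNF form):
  u & ~c & ~z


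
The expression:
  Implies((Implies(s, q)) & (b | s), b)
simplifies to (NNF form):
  b | ~q | ~s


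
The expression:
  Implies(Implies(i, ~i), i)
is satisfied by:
  {i: True}


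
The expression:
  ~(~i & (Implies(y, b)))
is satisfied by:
  {i: True, y: True, b: False}
  {i: True, b: False, y: False}
  {i: True, y: True, b: True}
  {i: True, b: True, y: False}
  {y: True, b: False, i: False}


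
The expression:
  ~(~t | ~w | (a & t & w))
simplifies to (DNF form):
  t & w & ~a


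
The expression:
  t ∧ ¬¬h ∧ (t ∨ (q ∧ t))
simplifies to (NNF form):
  h ∧ t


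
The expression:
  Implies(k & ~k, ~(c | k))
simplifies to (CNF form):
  True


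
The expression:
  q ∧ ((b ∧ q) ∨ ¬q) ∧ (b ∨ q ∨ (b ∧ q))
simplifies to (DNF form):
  b ∧ q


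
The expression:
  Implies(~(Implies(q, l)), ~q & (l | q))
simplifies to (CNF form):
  l | ~q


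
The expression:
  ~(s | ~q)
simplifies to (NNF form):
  q & ~s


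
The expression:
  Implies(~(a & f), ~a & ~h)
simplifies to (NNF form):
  (a & f) | (~a & ~h)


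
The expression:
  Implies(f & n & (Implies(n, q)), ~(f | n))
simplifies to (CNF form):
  ~f | ~n | ~q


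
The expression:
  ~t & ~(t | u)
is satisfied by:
  {u: False, t: False}


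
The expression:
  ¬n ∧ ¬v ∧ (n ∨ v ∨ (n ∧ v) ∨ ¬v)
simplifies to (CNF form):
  ¬n ∧ ¬v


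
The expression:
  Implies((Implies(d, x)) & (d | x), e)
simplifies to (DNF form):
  e | ~x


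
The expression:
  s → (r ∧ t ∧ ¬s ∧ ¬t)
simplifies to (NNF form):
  ¬s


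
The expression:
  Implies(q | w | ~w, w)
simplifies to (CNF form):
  w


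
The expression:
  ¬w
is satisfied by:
  {w: False}


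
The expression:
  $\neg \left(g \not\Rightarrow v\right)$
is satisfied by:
  {v: True, g: False}
  {g: False, v: False}
  {g: True, v: True}


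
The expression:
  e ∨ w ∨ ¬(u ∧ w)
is always true.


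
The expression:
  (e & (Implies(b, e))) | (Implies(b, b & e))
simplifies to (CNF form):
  e | ~b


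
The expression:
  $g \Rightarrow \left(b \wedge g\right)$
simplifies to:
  $b \vee \neg g$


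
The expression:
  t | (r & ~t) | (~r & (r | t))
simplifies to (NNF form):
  r | t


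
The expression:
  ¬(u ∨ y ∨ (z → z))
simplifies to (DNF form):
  False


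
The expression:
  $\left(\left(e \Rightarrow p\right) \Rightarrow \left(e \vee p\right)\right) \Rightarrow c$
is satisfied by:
  {c: True, p: False, e: False}
  {c: True, e: True, p: False}
  {c: True, p: True, e: False}
  {c: True, e: True, p: True}
  {e: False, p: False, c: False}


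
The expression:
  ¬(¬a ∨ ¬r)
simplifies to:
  a ∧ r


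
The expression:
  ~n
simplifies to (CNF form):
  ~n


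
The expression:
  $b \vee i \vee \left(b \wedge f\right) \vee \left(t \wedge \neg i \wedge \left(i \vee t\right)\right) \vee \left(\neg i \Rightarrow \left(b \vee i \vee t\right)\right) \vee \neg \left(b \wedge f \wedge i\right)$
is always true.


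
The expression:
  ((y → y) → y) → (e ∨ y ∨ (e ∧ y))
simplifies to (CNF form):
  True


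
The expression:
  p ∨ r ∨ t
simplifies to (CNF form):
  p ∨ r ∨ t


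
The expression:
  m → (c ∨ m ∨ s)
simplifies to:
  True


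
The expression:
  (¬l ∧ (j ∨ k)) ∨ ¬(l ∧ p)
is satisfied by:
  {l: False, p: False}
  {p: True, l: False}
  {l: True, p: False}


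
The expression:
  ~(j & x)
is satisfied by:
  {x: False, j: False}
  {j: True, x: False}
  {x: True, j: False}


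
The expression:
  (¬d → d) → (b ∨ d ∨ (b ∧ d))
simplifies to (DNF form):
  True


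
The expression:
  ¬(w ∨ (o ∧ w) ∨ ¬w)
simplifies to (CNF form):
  False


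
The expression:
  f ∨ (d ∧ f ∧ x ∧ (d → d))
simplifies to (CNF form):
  f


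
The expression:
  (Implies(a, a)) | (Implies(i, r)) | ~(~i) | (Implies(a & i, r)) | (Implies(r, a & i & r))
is always true.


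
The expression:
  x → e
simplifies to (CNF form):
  e ∨ ¬x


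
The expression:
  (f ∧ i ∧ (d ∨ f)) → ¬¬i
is always true.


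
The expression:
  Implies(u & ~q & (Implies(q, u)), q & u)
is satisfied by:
  {q: True, u: False}
  {u: False, q: False}
  {u: True, q: True}


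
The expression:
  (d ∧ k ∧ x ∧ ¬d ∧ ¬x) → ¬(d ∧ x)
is always true.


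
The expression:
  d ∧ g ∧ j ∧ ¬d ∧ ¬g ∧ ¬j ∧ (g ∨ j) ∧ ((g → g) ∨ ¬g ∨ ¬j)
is never true.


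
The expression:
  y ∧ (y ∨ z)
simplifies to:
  y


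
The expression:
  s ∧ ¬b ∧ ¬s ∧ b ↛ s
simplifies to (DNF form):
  False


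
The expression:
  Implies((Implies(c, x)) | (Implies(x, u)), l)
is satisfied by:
  {l: True}


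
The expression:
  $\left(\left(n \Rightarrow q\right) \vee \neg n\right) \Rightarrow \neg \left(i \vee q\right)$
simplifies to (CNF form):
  $\neg q \wedge \left(n \vee \neg i\right)$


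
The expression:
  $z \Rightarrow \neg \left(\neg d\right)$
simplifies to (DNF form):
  $d \vee \neg z$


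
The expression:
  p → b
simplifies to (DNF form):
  b ∨ ¬p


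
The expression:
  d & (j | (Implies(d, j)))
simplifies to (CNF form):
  d & j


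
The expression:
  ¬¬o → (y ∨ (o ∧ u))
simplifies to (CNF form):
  u ∨ y ∨ ¬o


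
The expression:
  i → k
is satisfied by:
  {k: True, i: False}
  {i: False, k: False}
  {i: True, k: True}


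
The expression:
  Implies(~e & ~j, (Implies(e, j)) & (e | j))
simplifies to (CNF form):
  e | j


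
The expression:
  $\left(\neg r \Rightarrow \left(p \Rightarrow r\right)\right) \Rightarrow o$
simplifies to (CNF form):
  $\left(o \vee p\right) \wedge \left(o \vee \neg r\right)$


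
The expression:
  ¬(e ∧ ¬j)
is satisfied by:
  {j: True, e: False}
  {e: False, j: False}
  {e: True, j: True}


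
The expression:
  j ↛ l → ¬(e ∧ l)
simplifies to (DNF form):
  True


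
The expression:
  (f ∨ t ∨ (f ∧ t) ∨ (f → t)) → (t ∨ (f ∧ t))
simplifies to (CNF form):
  t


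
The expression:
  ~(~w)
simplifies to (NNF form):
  w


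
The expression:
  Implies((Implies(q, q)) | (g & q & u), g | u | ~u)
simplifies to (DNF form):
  True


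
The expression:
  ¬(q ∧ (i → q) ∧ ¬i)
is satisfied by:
  {i: True, q: False}
  {q: False, i: False}
  {q: True, i: True}


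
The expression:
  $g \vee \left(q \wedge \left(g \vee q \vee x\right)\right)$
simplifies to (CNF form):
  $g \vee q$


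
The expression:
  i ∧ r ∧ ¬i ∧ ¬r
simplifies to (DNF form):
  False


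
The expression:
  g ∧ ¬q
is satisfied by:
  {g: True, q: False}


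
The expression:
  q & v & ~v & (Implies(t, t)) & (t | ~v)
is never true.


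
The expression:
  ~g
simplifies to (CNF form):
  ~g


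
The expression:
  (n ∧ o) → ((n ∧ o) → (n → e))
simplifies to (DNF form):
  e ∨ ¬n ∨ ¬o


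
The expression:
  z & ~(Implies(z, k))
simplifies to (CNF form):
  z & ~k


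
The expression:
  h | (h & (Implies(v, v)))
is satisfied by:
  {h: True}


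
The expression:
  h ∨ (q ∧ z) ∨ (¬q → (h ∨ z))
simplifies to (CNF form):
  h ∨ q ∨ z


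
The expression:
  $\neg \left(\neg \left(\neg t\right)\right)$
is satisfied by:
  {t: False}


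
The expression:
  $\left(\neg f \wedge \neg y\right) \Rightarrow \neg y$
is always true.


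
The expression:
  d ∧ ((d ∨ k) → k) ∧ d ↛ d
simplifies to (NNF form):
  False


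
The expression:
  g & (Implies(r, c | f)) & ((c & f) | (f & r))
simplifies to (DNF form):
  (c & f & g) | (f & g & r)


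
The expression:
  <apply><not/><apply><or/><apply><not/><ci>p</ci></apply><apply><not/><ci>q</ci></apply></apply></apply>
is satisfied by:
  {p: True, q: True}


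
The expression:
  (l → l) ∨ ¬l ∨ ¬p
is always true.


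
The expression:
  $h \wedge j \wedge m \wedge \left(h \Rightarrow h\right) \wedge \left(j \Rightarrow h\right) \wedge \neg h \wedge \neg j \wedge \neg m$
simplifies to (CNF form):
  $\text{False}$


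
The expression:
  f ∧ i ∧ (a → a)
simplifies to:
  f ∧ i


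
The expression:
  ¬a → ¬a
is always true.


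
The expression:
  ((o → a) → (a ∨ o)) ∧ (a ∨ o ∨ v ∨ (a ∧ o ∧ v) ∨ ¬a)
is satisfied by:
  {a: True, o: True}
  {a: True, o: False}
  {o: True, a: False}


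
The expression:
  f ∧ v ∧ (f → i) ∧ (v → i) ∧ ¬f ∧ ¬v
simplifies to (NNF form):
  False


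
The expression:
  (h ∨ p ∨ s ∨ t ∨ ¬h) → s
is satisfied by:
  {s: True}


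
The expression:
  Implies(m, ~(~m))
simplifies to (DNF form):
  True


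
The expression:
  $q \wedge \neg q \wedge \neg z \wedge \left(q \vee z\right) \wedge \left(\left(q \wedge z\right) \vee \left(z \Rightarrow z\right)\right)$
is never true.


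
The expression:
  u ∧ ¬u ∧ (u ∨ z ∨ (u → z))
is never true.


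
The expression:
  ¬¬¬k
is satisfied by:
  {k: False}


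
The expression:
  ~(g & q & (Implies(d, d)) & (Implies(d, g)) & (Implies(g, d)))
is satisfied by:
  {g: False, q: False, d: False}
  {d: True, g: False, q: False}
  {q: True, g: False, d: False}
  {d: True, q: True, g: False}
  {g: True, d: False, q: False}
  {d: True, g: True, q: False}
  {q: True, g: True, d: False}


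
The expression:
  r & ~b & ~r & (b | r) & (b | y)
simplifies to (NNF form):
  False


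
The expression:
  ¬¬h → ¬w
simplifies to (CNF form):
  ¬h ∨ ¬w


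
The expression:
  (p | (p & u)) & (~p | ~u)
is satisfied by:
  {p: True, u: False}


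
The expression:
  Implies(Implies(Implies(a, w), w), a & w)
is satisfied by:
  {w: False, a: False}
  {a: True, w: True}


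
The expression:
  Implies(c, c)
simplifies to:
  True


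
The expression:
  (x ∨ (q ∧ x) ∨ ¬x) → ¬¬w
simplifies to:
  w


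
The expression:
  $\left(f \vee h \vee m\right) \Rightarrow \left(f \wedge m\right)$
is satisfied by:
  {m: True, f: True, h: False}
  {m: True, f: True, h: True}
  {h: False, f: False, m: False}


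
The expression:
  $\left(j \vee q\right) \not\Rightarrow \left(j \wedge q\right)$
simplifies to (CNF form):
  $\left(j \vee q\right) \wedge \left(j \vee \neg j\right) \wedge \left(q \vee \neg q\right) \wedge \left(\neg j \vee \neg q\right)$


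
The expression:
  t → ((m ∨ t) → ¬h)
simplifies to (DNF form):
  ¬h ∨ ¬t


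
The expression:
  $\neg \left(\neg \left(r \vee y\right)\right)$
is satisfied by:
  {r: True, y: True}
  {r: True, y: False}
  {y: True, r: False}


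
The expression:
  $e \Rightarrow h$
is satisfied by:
  {h: True, e: False}
  {e: False, h: False}
  {e: True, h: True}


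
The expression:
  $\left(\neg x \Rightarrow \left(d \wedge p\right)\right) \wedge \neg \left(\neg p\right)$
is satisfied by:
  {p: True, x: True, d: True}
  {p: True, x: True, d: False}
  {p: True, d: True, x: False}


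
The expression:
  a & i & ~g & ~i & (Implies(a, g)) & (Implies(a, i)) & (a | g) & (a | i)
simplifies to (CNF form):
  False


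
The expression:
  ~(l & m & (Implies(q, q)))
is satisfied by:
  {l: False, m: False}
  {m: True, l: False}
  {l: True, m: False}


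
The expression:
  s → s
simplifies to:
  True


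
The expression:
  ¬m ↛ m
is always true.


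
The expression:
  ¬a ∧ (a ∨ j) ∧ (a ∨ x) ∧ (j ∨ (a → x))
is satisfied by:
  {j: True, x: True, a: False}


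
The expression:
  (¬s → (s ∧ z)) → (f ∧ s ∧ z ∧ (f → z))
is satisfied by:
  {z: True, f: True, s: False}
  {z: True, f: False, s: False}
  {f: True, z: False, s: False}
  {z: False, f: False, s: False}
  {z: True, s: True, f: True}


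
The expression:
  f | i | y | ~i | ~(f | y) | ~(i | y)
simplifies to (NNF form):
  True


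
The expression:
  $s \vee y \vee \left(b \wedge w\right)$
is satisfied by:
  {y: True, b: True, s: True, w: True}
  {y: True, b: True, s: True, w: False}
  {y: True, s: True, w: True, b: False}
  {y: True, s: True, w: False, b: False}
  {y: True, b: True, w: True, s: False}
  {y: True, b: True, w: False, s: False}
  {y: True, w: True, s: False, b: False}
  {y: True, w: False, s: False, b: False}
  {b: True, s: True, w: True, y: False}
  {b: True, s: True, w: False, y: False}
  {s: True, w: True, y: False, b: False}
  {s: True, y: False, w: False, b: False}
  {b: True, w: True, y: False, s: False}


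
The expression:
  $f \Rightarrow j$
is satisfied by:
  {j: True, f: False}
  {f: False, j: False}
  {f: True, j: True}


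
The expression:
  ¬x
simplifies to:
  ¬x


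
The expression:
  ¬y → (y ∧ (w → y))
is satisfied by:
  {y: True}


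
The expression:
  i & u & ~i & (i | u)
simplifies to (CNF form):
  False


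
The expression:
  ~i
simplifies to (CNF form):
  ~i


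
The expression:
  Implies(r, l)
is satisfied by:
  {l: True, r: False}
  {r: False, l: False}
  {r: True, l: True}


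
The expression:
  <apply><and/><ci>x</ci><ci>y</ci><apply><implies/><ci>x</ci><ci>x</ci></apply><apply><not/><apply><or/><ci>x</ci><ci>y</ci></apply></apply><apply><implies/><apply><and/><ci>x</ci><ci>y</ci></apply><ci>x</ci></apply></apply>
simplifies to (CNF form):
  <false/>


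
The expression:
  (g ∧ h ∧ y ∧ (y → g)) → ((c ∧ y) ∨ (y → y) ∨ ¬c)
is always true.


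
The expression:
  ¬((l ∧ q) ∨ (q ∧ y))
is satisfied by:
  {y: False, q: False, l: False}
  {l: True, y: False, q: False}
  {y: True, l: False, q: False}
  {l: True, y: True, q: False}
  {q: True, l: False, y: False}


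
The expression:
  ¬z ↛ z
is always true.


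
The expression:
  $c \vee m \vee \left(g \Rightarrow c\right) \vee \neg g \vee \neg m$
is always true.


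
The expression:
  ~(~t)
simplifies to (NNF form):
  t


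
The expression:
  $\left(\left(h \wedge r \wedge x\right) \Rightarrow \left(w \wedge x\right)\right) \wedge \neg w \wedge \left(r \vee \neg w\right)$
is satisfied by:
  {h: False, x: False, w: False, r: False}
  {r: True, h: False, x: False, w: False}
  {x: True, r: False, h: False, w: False}
  {r: True, x: True, h: False, w: False}
  {h: True, r: False, x: False, w: False}
  {r: True, h: True, x: False, w: False}
  {x: True, h: True, r: False, w: False}


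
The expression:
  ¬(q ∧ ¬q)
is always true.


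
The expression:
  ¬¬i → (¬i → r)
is always true.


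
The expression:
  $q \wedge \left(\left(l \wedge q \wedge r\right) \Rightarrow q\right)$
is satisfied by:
  {q: True}


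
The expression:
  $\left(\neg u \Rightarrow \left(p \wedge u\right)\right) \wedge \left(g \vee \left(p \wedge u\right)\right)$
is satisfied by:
  {g: True, p: True, u: True}
  {g: True, u: True, p: False}
  {p: True, u: True, g: False}


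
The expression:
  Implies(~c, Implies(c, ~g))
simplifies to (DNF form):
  True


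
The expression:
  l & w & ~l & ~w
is never true.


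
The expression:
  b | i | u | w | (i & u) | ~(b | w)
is always true.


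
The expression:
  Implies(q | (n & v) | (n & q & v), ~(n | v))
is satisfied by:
  {n: False, v: False, q: False}
  {q: True, n: False, v: False}
  {v: True, n: False, q: False}
  {n: True, q: False, v: False}


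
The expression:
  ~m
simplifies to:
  ~m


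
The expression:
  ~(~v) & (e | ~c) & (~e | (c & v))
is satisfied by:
  {v: True, e: False, c: False}
  {c: True, e: True, v: True}


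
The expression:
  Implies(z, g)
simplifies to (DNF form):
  g | ~z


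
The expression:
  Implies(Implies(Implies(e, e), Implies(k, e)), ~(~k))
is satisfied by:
  {k: True}


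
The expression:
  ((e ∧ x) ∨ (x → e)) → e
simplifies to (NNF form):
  e ∨ x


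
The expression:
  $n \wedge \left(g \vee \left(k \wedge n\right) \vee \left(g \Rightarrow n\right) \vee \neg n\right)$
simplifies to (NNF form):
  $n$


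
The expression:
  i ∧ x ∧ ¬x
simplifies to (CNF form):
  False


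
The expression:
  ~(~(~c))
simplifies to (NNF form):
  ~c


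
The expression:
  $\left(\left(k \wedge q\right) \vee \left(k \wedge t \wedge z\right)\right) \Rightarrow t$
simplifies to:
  $t \vee \neg k \vee \neg q$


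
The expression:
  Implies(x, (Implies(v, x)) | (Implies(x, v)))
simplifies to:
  True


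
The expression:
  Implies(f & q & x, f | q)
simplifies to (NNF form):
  True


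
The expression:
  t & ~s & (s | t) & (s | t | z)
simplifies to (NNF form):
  t & ~s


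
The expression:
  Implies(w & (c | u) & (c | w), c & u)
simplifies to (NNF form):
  ~w | (c & u) | (~c & ~u)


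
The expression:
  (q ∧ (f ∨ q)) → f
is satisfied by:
  {f: True, q: False}
  {q: False, f: False}
  {q: True, f: True}


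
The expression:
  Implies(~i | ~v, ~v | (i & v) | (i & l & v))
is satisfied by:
  {i: True, v: False}
  {v: False, i: False}
  {v: True, i: True}


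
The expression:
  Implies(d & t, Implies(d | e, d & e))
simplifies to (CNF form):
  e | ~d | ~t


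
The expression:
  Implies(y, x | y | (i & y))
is always true.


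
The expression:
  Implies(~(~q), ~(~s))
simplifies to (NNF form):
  s | ~q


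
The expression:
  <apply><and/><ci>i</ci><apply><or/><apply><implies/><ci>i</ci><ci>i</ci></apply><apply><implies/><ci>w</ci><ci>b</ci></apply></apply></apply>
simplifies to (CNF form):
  <ci>i</ci>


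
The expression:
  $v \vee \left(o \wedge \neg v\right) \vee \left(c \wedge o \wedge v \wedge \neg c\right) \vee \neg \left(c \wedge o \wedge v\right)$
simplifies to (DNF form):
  $\text{True}$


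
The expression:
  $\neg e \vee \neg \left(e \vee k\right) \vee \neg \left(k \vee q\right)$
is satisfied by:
  {q: False, e: False, k: False}
  {k: True, q: False, e: False}
  {q: True, k: False, e: False}
  {k: True, q: True, e: False}
  {e: True, k: False, q: False}


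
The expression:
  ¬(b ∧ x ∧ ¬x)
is always true.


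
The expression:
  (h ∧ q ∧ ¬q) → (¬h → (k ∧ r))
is always true.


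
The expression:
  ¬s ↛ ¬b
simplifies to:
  b ∧ ¬s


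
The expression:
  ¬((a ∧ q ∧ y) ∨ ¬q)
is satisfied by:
  {q: True, y: False, a: False}
  {a: True, q: True, y: False}
  {y: True, q: True, a: False}


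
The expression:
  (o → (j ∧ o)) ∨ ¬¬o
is always true.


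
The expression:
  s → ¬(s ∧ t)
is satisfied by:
  {s: False, t: False}
  {t: True, s: False}
  {s: True, t: False}


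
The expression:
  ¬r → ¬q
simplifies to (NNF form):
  r ∨ ¬q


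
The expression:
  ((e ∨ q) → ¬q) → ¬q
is always true.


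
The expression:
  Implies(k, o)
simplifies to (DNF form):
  o | ~k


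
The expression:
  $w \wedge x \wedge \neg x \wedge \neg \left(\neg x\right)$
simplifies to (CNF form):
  $\text{False}$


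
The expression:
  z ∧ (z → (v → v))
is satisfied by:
  {z: True}


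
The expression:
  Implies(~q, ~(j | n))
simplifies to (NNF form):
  q | (~j & ~n)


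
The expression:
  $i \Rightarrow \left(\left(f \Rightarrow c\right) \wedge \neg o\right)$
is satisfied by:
  {c: True, o: False, i: False, f: False}
  {f: False, o: False, c: False, i: False}
  {f: True, c: True, o: False, i: False}
  {f: True, o: False, c: False, i: False}
  {c: True, o: True, f: False, i: False}
  {o: True, f: False, c: False, i: False}
  {f: True, c: True, o: True, i: False}
  {f: True, o: True, c: False, i: False}
  {i: True, c: True, f: False, o: False}
  {i: True, f: False, o: False, c: False}
  {i: True, c: True, f: True, o: False}


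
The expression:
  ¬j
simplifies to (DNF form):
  ¬j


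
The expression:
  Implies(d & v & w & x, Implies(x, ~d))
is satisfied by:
  {w: False, v: False, d: False, x: False}
  {x: True, w: False, v: False, d: False}
  {d: True, w: False, v: False, x: False}
  {x: True, d: True, w: False, v: False}
  {v: True, x: False, w: False, d: False}
  {x: True, v: True, w: False, d: False}
  {d: True, v: True, x: False, w: False}
  {x: True, d: True, v: True, w: False}
  {w: True, d: False, v: False, x: False}
  {x: True, w: True, d: False, v: False}
  {d: True, w: True, x: False, v: False}
  {x: True, d: True, w: True, v: False}
  {v: True, w: True, d: False, x: False}
  {x: True, v: True, w: True, d: False}
  {d: True, v: True, w: True, x: False}
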